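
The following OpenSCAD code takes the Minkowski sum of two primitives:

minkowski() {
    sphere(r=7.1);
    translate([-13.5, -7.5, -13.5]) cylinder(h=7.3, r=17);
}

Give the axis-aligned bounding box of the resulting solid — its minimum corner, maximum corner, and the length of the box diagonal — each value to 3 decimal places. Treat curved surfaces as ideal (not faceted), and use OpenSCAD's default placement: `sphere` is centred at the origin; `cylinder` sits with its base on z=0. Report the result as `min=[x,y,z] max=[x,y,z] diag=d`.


min=[-37.600,-31.600,-20.600] max=[10.600,16.600,0.900] diag=71.475

A = translate([-13.5, -7.5, -13.5]) cylinder(h=7.3, r=17) → bbox [-30.5,-24.5,-13.5] .. [3.5,9.5,-6.2]
B = sphere(r=7.1) → bbox [-7.1,-7.1,-7.1] .. [7.1,7.1,7.1]
lo = A.lo+B.lo = [-30.5-7.1, -24.5-7.1, -13.5-7.1] = [-37.600,-31.600,-20.600]
hi = A.hi+B.hi = [3.5+7.1, 9.5+7.1, -6.2+7.1] = [10.600,16.600,0.900]
diag = √(48.2²+48.2²+21.5²) = √5108.73 = 71.475


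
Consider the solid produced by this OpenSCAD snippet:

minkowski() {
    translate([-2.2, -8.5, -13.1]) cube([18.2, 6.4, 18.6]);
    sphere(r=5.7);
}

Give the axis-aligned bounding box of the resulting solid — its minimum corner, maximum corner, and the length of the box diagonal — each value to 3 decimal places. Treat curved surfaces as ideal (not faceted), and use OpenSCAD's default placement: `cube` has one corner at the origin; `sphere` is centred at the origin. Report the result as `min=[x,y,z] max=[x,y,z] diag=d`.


A = translate([-2.2, -8.5, -13.1]) cube([18.2, 6.4, 18.6]) → bbox [-2.2,-8.5,-13.1] .. [16,-2.1,5.5]
B = sphere(r=5.7) → bbox [-5.7,-5.7,-5.7] .. [5.7,5.7,5.7]
lo = A.lo+B.lo = [-2.2-5.7, -8.5-5.7, -13.1-5.7] = [-7.900,-14.200,-18.800]
hi = A.hi+B.hi = [16+5.7, -2.1+5.7, 5.5+5.7] = [21.700,3.600,11.200]
diag = √(29.6²+17.8²+30²) = √2093 = 45.749

min=[-7.900,-14.200,-18.800] max=[21.700,3.600,11.200] diag=45.749


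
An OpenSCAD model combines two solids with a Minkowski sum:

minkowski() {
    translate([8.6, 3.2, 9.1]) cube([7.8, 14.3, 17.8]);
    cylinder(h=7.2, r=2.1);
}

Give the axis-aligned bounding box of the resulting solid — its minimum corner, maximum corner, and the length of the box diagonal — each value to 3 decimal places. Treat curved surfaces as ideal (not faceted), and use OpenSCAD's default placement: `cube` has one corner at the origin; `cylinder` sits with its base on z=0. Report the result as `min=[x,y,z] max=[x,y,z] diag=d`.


A = translate([8.6, 3.2, 9.1]) cube([7.8, 14.3, 17.8]) → bbox [8.6,3.2,9.1] .. [16.4,17.5,26.9]
B = cylinder(h=7.2, r=2.1) → bbox [-2.1,-2.1,0] .. [2.1,2.1,7.2]
lo = A.lo+B.lo = [8.6-2.1, 3.2-2.1, 9.1+0] = [6.500,1.100,9.100]
hi = A.hi+B.hi = [16.4+2.1, 17.5+2.1, 26.9+7.2] = [18.500,19.600,34.100]
diag = √(12²+18.5²+25²) = √1111.25 = 33.335

min=[6.500,1.100,9.100] max=[18.500,19.600,34.100] diag=33.335


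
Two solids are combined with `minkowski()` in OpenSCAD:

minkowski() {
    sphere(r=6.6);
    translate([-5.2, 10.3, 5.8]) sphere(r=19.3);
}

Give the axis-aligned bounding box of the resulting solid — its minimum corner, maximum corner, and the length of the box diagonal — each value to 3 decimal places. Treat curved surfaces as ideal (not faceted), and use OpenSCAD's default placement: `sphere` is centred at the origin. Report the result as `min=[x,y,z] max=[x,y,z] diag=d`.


min=[-31.100,-15.600,-20.100] max=[20.700,36.200,31.700] diag=89.720

A = translate([-5.2, 10.3, 5.8]) sphere(r=19.3) → bbox [-24.5,-9,-13.5] .. [14.1,29.6,25.1]
B = sphere(r=6.6) → bbox [-6.6,-6.6,-6.6] .. [6.6,6.6,6.6]
lo = A.lo+B.lo = [-24.5-6.6, -9-6.6, -13.5-6.6] = [-31.100,-15.600,-20.100]
hi = A.hi+B.hi = [14.1+6.6, 29.6+6.6, 25.1+6.6] = [20.700,36.200,31.700]
diag = √(51.8²+51.8²+51.8²) = √8049.72 = 89.720


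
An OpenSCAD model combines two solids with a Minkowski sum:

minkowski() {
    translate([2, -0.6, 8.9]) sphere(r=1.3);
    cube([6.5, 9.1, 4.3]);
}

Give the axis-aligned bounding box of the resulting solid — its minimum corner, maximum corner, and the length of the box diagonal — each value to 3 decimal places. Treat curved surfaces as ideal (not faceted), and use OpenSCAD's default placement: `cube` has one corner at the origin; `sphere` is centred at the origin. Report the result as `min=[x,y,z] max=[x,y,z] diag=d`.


min=[0.700,-1.900,7.600] max=[9.800,9.800,14.500] diag=16.350

A = translate([2, -0.6, 8.9]) sphere(r=1.3) → bbox [0.7,-1.9,7.6] .. [3.3,0.7,10.2]
B = cube([6.5, 9.1, 4.3]) → bbox [0,0,0] .. [6.5,9.1,4.3]
lo = A.lo+B.lo = [0.7+0, -1.9+0, 7.6+0] = [0.700,-1.900,7.600]
hi = A.hi+B.hi = [3.3+6.5, 0.7+9.1, 10.2+4.3] = [9.800,9.800,14.500]
diag = √(9.1²+11.7²+6.9²) = √267.31 = 16.350


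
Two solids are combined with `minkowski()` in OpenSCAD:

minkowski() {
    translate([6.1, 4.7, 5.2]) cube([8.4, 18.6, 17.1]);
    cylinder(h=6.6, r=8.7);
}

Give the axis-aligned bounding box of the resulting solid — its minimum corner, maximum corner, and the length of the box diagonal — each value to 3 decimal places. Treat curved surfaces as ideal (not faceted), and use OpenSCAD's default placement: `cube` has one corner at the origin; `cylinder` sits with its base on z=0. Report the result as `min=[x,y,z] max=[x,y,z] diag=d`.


min=[-2.600,-4.000,5.200] max=[23.200,32.000,28.900] diag=50.233

A = translate([6.1, 4.7, 5.2]) cube([8.4, 18.6, 17.1]) → bbox [6.1,4.7,5.2] .. [14.5,23.3,22.3]
B = cylinder(h=6.6, r=8.7) → bbox [-8.7,-8.7,0] .. [8.7,8.7,6.6]
lo = A.lo+B.lo = [6.1-8.7, 4.7-8.7, 5.2+0] = [-2.600,-4.000,5.200]
hi = A.hi+B.hi = [14.5+8.7, 23.3+8.7, 22.3+6.6] = [23.200,32.000,28.900]
diag = √(25.8²+36²+23.7²) = √2523.33 = 50.233


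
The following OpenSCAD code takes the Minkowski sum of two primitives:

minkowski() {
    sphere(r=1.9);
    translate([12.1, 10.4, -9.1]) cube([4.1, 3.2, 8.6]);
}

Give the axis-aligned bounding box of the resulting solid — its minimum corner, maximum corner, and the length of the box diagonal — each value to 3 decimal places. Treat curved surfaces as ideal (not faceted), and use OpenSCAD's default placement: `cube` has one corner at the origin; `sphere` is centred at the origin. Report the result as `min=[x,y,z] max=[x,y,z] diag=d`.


A = translate([12.1, 10.4, -9.1]) cube([4.1, 3.2, 8.6]) → bbox [12.1,10.4,-9.1] .. [16.2,13.6,-0.5]
B = sphere(r=1.9) → bbox [-1.9,-1.9,-1.9] .. [1.9,1.9,1.9]
lo = A.lo+B.lo = [12.1-1.9, 10.4-1.9, -9.1-1.9] = [10.200,8.500,-11.000]
hi = A.hi+B.hi = [16.2+1.9, 13.6+1.9, -0.5+1.9] = [18.100,15.500,1.400]
diag = √(7.9²+7²+12.4²) = √265.17 = 16.284

min=[10.200,8.500,-11.000] max=[18.100,15.500,1.400] diag=16.284


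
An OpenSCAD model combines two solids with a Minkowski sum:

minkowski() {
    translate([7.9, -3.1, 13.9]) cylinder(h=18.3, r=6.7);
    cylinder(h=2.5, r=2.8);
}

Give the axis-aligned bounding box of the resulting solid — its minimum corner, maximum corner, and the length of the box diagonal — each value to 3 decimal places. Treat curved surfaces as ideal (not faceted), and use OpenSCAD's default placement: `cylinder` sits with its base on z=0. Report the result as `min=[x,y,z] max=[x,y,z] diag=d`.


A = translate([7.9, -3.1, 13.9]) cylinder(h=18.3, r=6.7) → bbox [1.2,-9.8,13.9] .. [14.6,3.6,32.2]
B = cylinder(h=2.5, r=2.8) → bbox [-2.8,-2.8,0] .. [2.8,2.8,2.5]
lo = A.lo+B.lo = [1.2-2.8, -9.8-2.8, 13.9+0] = [-1.600,-12.600,13.900]
hi = A.hi+B.hi = [14.6+2.8, 3.6+2.8, 32.2+2.5] = [17.400,6.400,34.700]
diag = √(19²+19²+20.8²) = √1154.64 = 33.980

min=[-1.600,-12.600,13.900] max=[17.400,6.400,34.700] diag=33.980


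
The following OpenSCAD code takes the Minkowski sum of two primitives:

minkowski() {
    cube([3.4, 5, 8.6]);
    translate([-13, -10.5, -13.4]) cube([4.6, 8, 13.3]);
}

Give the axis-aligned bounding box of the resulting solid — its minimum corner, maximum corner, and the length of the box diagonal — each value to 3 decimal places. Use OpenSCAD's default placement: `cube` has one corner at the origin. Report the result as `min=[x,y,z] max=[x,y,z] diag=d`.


A = translate([-13, -10.5, -13.4]) cube([4.6, 8, 13.3]) → bbox [-13,-10.5,-13.4] .. [-8.4,-2.5,-0.1]
B = cube([3.4, 5, 8.6]) → bbox [0,0,0] .. [3.4,5,8.6]
lo = A.lo+B.lo = [-13+0, -10.5+0, -13.4+0] = [-13.000,-10.500,-13.400]
hi = A.hi+B.hi = [-8.4+3.4, -2.5+5, -0.1+8.6] = [-5.000,2.500,8.500]
diag = √(8²+13²+21.9²) = √712.61 = 26.695

min=[-13.000,-10.500,-13.400] max=[-5.000,2.500,8.500] diag=26.695


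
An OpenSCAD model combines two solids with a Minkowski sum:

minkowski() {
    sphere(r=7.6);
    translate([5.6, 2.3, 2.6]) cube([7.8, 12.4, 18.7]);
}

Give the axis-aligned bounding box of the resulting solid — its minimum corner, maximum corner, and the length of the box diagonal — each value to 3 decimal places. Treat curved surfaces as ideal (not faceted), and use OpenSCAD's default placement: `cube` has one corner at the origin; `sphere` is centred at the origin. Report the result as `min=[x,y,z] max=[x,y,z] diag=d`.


A = translate([5.6, 2.3, 2.6]) cube([7.8, 12.4, 18.7]) → bbox [5.6,2.3,2.6] .. [13.4,14.7,21.3]
B = sphere(r=7.6) → bbox [-7.6,-7.6,-7.6] .. [7.6,7.6,7.6]
lo = A.lo+B.lo = [5.6-7.6, 2.3-7.6, 2.6-7.6] = [-2.000,-5.300,-5.000]
hi = A.hi+B.hi = [13.4+7.6, 14.7+7.6, 21.3+7.6] = [21.000,22.300,28.900]
diag = √(23²+27.6²+33.9²) = √2439.97 = 49.396

min=[-2.000,-5.300,-5.000] max=[21.000,22.300,28.900] diag=49.396


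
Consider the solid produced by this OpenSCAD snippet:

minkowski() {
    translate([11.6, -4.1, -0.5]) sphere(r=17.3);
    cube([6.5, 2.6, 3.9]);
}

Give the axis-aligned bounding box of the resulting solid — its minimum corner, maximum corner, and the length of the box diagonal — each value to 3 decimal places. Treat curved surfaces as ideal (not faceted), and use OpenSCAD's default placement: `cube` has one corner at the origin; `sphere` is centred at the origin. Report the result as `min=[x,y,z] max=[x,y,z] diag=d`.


min=[-5.700,-21.400,-17.800] max=[35.400,15.800,20.700] diag=67.493

A = translate([11.6, -4.1, -0.5]) sphere(r=17.3) → bbox [-5.7,-21.4,-17.8] .. [28.9,13.2,16.8]
B = cube([6.5, 2.6, 3.9]) → bbox [0,0,0] .. [6.5,2.6,3.9]
lo = A.lo+B.lo = [-5.7+0, -21.4+0, -17.8+0] = [-5.700,-21.400,-17.800]
hi = A.hi+B.hi = [28.9+6.5, 13.2+2.6, 16.8+3.9] = [35.400,15.800,20.700]
diag = √(41.1²+37.2²+38.5²) = √4555.3 = 67.493


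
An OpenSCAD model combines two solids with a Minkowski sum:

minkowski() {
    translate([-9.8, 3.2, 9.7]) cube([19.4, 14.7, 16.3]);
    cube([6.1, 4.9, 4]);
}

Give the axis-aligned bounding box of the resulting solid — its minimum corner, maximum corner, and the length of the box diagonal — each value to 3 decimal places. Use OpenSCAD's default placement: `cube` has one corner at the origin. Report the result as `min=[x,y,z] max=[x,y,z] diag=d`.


min=[-9.800,3.200,9.700] max=[15.700,22.800,30.000] diag=38.033

A = translate([-9.8, 3.2, 9.7]) cube([19.4, 14.7, 16.3]) → bbox [-9.8,3.2,9.7] .. [9.6,17.9,26]
B = cube([6.1, 4.9, 4]) → bbox [0,0,0] .. [6.1,4.9,4]
lo = A.lo+B.lo = [-9.8+0, 3.2+0, 9.7+0] = [-9.800,3.200,9.700]
hi = A.hi+B.hi = [9.6+6.1, 17.9+4.9, 26+4] = [15.700,22.800,30.000]
diag = √(25.5²+19.6²+20.3²) = √1446.5 = 38.033


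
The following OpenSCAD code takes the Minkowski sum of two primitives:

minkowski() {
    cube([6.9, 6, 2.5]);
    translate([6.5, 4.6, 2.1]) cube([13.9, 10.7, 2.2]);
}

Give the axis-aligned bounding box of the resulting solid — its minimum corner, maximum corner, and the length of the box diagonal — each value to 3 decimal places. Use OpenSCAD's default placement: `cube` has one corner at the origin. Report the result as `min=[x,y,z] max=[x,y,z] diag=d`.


min=[6.500,4.600,2.100] max=[27.300,21.300,6.800] diag=27.085

A = translate([6.5, 4.6, 2.1]) cube([13.9, 10.7, 2.2]) → bbox [6.5,4.6,2.1] .. [20.4,15.3,4.3]
B = cube([6.9, 6, 2.5]) → bbox [0,0,0] .. [6.9,6,2.5]
lo = A.lo+B.lo = [6.5+0, 4.6+0, 2.1+0] = [6.500,4.600,2.100]
hi = A.hi+B.hi = [20.4+6.9, 15.3+6, 4.3+2.5] = [27.300,21.300,6.800]
diag = √(20.8²+16.7²+4.7²) = √733.62 = 27.085


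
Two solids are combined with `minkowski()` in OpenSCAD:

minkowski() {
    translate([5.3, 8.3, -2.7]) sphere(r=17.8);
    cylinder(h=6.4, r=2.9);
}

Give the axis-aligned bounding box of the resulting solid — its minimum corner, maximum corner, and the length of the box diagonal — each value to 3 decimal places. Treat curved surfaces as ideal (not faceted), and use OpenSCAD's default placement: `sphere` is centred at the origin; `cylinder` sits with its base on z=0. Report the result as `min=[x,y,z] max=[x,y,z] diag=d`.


A = translate([5.3, 8.3, -2.7]) sphere(r=17.8) → bbox [-12.5,-9.5,-20.5] .. [23.1,26.1,15.1]
B = cylinder(h=6.4, r=2.9) → bbox [-2.9,-2.9,0] .. [2.9,2.9,6.4]
lo = A.lo+B.lo = [-12.5-2.9, -9.5-2.9, -20.5+0] = [-15.400,-12.400,-20.500]
hi = A.hi+B.hi = [23.1+2.9, 26.1+2.9, 15.1+6.4] = [26.000,29.000,21.500]
diag = √(41.4²+41.4²+42²) = √5191.92 = 72.055

min=[-15.400,-12.400,-20.500] max=[26.000,29.000,21.500] diag=72.055


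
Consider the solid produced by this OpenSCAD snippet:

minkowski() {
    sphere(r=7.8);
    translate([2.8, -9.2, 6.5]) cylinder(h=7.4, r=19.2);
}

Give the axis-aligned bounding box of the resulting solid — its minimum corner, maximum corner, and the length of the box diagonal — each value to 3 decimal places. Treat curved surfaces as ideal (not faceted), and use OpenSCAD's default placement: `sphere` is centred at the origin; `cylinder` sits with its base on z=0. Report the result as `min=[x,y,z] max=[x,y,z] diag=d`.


A = translate([2.8, -9.2, 6.5]) cylinder(h=7.4, r=19.2) → bbox [-16.4,-28.4,6.5] .. [22,10,13.9]
B = sphere(r=7.8) → bbox [-7.8,-7.8,-7.8] .. [7.8,7.8,7.8]
lo = A.lo+B.lo = [-16.4-7.8, -28.4-7.8, 6.5-7.8] = [-24.200,-36.200,-1.300]
hi = A.hi+B.hi = [22+7.8, 10+7.8, 13.9+7.8] = [29.800,17.800,21.700]
diag = √(54²+54²+23²) = √6361 = 79.756

min=[-24.200,-36.200,-1.300] max=[29.800,17.800,21.700] diag=79.756


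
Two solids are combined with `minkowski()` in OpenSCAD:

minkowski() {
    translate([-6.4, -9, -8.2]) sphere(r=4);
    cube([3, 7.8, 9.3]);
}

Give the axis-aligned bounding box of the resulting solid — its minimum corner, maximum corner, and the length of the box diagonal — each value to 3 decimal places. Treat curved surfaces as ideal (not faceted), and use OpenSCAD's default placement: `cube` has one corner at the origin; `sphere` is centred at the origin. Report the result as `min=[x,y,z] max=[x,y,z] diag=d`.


A = translate([-6.4, -9, -8.2]) sphere(r=4) → bbox [-10.4,-13,-12.2] .. [-2.4,-5,-4.2]
B = cube([3, 7.8, 9.3]) → bbox [0,0,0] .. [3,7.8,9.3]
lo = A.lo+B.lo = [-10.4+0, -13+0, -12.2+0] = [-10.400,-13.000,-12.200]
hi = A.hi+B.hi = [-2.4+3, -5+7.8, -4.2+9.3] = [0.600,2.800,5.100]
diag = √(11²+15.8²+17.3²) = √669.93 = 25.883

min=[-10.400,-13.000,-12.200] max=[0.600,2.800,5.100] diag=25.883


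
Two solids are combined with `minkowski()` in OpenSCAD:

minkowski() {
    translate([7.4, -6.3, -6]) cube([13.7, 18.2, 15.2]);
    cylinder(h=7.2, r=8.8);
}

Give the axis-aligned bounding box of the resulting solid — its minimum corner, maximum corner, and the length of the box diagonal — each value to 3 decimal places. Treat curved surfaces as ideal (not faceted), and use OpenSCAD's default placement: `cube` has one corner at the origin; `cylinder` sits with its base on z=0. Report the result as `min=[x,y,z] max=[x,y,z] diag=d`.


min=[-1.400,-15.100,-6.000] max=[29.900,20.700,16.400] diag=52.565

A = translate([7.4, -6.3, -6]) cube([13.7, 18.2, 15.2]) → bbox [7.4,-6.3,-6] .. [21.1,11.9,9.2]
B = cylinder(h=7.2, r=8.8) → bbox [-8.8,-8.8,0] .. [8.8,8.8,7.2]
lo = A.lo+B.lo = [7.4-8.8, -6.3-8.8, -6+0] = [-1.400,-15.100,-6.000]
hi = A.hi+B.hi = [21.1+8.8, 11.9+8.8, 9.2+7.2] = [29.900,20.700,16.400]
diag = √(31.3²+35.8²+22.4²) = √2763.09 = 52.565


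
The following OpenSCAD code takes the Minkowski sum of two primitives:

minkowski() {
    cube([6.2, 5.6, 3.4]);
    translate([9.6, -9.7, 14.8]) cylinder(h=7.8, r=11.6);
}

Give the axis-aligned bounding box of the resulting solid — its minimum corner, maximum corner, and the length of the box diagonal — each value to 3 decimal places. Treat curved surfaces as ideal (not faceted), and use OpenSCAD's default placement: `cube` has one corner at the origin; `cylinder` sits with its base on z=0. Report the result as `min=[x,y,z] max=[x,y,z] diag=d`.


min=[-2.000,-21.300,14.800] max=[27.400,7.500,26.000] diag=42.653

A = translate([9.6, -9.7, 14.8]) cylinder(h=7.8, r=11.6) → bbox [-2,-21.3,14.8] .. [21.2,1.9,22.6]
B = cube([6.2, 5.6, 3.4]) → bbox [0,0,0] .. [6.2,5.6,3.4]
lo = A.lo+B.lo = [-2+0, -21.3+0, 14.8+0] = [-2.000,-21.300,14.800]
hi = A.hi+B.hi = [21.2+6.2, 1.9+5.6, 22.6+3.4] = [27.400,7.500,26.000]
diag = √(29.4²+28.8²+11.2²) = √1819.24 = 42.653


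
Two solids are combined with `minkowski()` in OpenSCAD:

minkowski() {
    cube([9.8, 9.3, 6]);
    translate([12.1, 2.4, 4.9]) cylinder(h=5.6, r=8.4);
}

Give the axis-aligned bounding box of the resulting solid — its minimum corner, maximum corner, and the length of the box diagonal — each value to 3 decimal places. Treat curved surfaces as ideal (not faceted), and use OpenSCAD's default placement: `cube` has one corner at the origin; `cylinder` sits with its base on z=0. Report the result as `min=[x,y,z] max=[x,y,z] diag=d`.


A = translate([12.1, 2.4, 4.9]) cylinder(h=5.6, r=8.4) → bbox [3.7,-6,4.9] .. [20.5,10.8,10.5]
B = cube([9.8, 9.3, 6]) → bbox [0,0,0] .. [9.8,9.3,6]
lo = A.lo+B.lo = [3.7+0, -6+0, 4.9+0] = [3.700,-6.000,4.900]
hi = A.hi+B.hi = [20.5+9.8, 10.8+9.3, 10.5+6] = [30.300,20.100,16.500]
diag = √(26.6²+26.1²+11.6²) = √1523.33 = 39.030

min=[3.700,-6.000,4.900] max=[30.300,20.100,16.500] diag=39.030


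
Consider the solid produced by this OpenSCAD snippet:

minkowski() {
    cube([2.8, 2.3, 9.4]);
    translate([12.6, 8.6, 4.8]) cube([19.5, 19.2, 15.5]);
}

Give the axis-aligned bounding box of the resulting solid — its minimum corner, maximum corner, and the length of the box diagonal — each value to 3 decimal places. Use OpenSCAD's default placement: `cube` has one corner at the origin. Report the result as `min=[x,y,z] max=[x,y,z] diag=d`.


A = translate([12.6, 8.6, 4.8]) cube([19.5, 19.2, 15.5]) → bbox [12.6,8.6,4.8] .. [32.1,27.8,20.3]
B = cube([2.8, 2.3, 9.4]) → bbox [0,0,0] .. [2.8,2.3,9.4]
lo = A.lo+B.lo = [12.6+0, 8.6+0, 4.8+0] = [12.600,8.600,4.800]
hi = A.hi+B.hi = [32.1+2.8, 27.8+2.3, 20.3+9.4] = [34.900,30.100,29.700]
diag = √(22.3²+21.5²+24.9²) = √1579.55 = 39.744

min=[12.600,8.600,4.800] max=[34.900,30.100,29.700] diag=39.744


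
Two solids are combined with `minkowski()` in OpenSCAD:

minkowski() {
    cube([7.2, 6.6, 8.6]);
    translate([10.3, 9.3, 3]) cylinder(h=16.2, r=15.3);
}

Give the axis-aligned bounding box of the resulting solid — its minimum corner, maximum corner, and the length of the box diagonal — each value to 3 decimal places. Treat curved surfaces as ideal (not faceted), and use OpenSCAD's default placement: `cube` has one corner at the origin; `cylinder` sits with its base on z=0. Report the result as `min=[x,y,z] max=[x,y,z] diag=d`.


min=[-5.000,-6.000,3.000] max=[32.800,31.200,27.800] diag=58.547

A = translate([10.3, 9.3, 3]) cylinder(h=16.2, r=15.3) → bbox [-5,-6,3] .. [25.6,24.6,19.2]
B = cube([7.2, 6.6, 8.6]) → bbox [0,0,0] .. [7.2,6.6,8.6]
lo = A.lo+B.lo = [-5+0, -6+0, 3+0] = [-5.000,-6.000,3.000]
hi = A.hi+B.hi = [25.6+7.2, 24.6+6.6, 19.2+8.6] = [32.800,31.200,27.800]
diag = √(37.8²+37.2²+24.8²) = √3427.72 = 58.547


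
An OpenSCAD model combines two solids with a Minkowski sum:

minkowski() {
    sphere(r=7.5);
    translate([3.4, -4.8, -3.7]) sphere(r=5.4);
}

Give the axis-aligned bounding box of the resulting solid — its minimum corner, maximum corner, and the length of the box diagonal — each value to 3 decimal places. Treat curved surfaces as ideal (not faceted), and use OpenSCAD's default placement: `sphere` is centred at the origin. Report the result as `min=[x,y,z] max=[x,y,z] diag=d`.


min=[-9.500,-17.700,-16.600] max=[16.300,8.100,9.200] diag=44.687

A = translate([3.4, -4.8, -3.7]) sphere(r=5.4) → bbox [-2,-10.2,-9.1] .. [8.8,0.6,1.7]
B = sphere(r=7.5) → bbox [-7.5,-7.5,-7.5] .. [7.5,7.5,7.5]
lo = A.lo+B.lo = [-2-7.5, -10.2-7.5, -9.1-7.5] = [-9.500,-17.700,-16.600]
hi = A.hi+B.hi = [8.8+7.5, 0.6+7.5, 1.7+7.5] = [16.300,8.100,9.200]
diag = √(25.8²+25.8²+25.8²) = √1996.92 = 44.687


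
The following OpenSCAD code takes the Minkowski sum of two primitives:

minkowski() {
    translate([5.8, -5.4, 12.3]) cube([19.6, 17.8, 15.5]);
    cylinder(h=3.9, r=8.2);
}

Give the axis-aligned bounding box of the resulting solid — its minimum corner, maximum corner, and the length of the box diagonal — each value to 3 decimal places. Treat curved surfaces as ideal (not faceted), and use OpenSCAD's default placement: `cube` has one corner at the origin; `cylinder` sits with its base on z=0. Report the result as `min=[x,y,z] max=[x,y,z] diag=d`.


A = translate([5.8, -5.4, 12.3]) cube([19.6, 17.8, 15.5]) → bbox [5.8,-5.4,12.3] .. [25.4,12.4,27.8]
B = cylinder(h=3.9, r=8.2) → bbox [-8.2,-8.2,0] .. [8.2,8.2,3.9]
lo = A.lo+B.lo = [5.8-8.2, -5.4-8.2, 12.3+0] = [-2.400,-13.600,12.300]
hi = A.hi+B.hi = [25.4+8.2, 12.4+8.2, 27.8+3.9] = [33.600,20.600,31.700]
diag = √(36²+34.2²+19.4²) = √2842 = 53.310

min=[-2.400,-13.600,12.300] max=[33.600,20.600,31.700] diag=53.310


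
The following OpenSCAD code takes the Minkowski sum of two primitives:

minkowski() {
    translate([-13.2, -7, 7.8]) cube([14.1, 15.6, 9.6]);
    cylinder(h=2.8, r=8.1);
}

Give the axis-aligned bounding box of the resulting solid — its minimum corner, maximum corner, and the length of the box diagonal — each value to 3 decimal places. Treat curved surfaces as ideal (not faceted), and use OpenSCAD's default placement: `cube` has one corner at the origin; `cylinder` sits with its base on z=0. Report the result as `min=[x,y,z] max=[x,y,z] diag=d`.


min=[-21.300,-15.100,7.800] max=[9.000,16.700,20.200] diag=45.641

A = translate([-13.2, -7, 7.8]) cube([14.1, 15.6, 9.6]) → bbox [-13.2,-7,7.8] .. [0.9,8.6,17.4]
B = cylinder(h=2.8, r=8.1) → bbox [-8.1,-8.1,0] .. [8.1,8.1,2.8]
lo = A.lo+B.lo = [-13.2-8.1, -7-8.1, 7.8+0] = [-21.300,-15.100,7.800]
hi = A.hi+B.hi = [0.9+8.1, 8.6+8.1, 17.4+2.8] = [9.000,16.700,20.200]
diag = √(30.3²+31.8²+12.4²) = √2083.09 = 45.641


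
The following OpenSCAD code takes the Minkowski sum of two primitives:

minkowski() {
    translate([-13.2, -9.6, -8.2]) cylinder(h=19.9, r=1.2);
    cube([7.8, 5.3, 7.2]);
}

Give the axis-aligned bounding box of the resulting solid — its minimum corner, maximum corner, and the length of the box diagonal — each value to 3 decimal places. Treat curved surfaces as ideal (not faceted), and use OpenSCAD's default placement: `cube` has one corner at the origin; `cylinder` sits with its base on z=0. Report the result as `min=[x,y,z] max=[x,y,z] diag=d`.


A = translate([-13.2, -9.6, -8.2]) cylinder(h=19.9, r=1.2) → bbox [-14.4,-10.8,-8.2] .. [-12,-8.4,11.7]
B = cube([7.8, 5.3, 7.2]) → bbox [0,0,0] .. [7.8,5.3,7.2]
lo = A.lo+B.lo = [-14.4+0, -10.8+0, -8.2+0] = [-14.400,-10.800,-8.200]
hi = A.hi+B.hi = [-12+7.8, -8.4+5.3, 11.7+7.2] = [-4.200,-3.100,18.900]
diag = √(10.2²+7.7²+27.1²) = √897.74 = 29.962

min=[-14.400,-10.800,-8.200] max=[-4.200,-3.100,18.900] diag=29.962


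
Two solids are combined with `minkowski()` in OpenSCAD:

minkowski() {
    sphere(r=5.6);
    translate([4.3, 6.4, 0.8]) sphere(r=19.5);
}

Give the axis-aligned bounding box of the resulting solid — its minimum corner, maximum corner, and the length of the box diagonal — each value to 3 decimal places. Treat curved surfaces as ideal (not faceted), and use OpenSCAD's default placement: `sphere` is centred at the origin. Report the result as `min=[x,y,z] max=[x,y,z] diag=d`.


min=[-20.800,-18.700,-24.300] max=[29.400,31.500,25.900] diag=86.949

A = translate([4.3, 6.4, 0.8]) sphere(r=19.5) → bbox [-15.2,-13.1,-18.7] .. [23.8,25.9,20.3]
B = sphere(r=5.6) → bbox [-5.6,-5.6,-5.6] .. [5.6,5.6,5.6]
lo = A.lo+B.lo = [-15.2-5.6, -13.1-5.6, -18.7-5.6] = [-20.800,-18.700,-24.300]
hi = A.hi+B.hi = [23.8+5.6, 25.9+5.6, 20.3+5.6] = [29.400,31.500,25.900]
diag = √(50.2²+50.2²+50.2²) = √7560.12 = 86.949


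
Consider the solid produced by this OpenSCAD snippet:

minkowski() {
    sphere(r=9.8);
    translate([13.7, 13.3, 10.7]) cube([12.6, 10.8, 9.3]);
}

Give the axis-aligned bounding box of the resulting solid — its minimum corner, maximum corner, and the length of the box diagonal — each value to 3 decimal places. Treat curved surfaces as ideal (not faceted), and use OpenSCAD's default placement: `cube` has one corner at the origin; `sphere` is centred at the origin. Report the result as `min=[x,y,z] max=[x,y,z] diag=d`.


A = translate([13.7, 13.3, 10.7]) cube([12.6, 10.8, 9.3]) → bbox [13.7,13.3,10.7] .. [26.3,24.1,20]
B = sphere(r=9.8) → bbox [-9.8,-9.8,-9.8] .. [9.8,9.8,9.8]
lo = A.lo+B.lo = [13.7-9.8, 13.3-9.8, 10.7-9.8] = [3.900,3.500,0.900]
hi = A.hi+B.hi = [26.3+9.8, 24.1+9.8, 20+9.8] = [36.100,33.900,29.800]
diag = √(32.2²+30.4²+28.9²) = √2796.21 = 52.879

min=[3.900,3.500,0.900] max=[36.100,33.900,29.800] diag=52.879


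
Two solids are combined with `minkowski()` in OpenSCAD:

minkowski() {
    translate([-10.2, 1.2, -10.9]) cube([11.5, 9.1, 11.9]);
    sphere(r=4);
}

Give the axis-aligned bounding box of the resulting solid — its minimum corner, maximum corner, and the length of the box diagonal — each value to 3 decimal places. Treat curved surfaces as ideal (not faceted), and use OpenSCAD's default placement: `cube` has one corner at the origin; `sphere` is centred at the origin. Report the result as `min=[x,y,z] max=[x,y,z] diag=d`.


A = translate([-10.2, 1.2, -10.9]) cube([11.5, 9.1, 11.9]) → bbox [-10.2,1.2,-10.9] .. [1.3,10.3,1]
B = sphere(r=4) → bbox [-4,-4,-4] .. [4,4,4]
lo = A.lo+B.lo = [-10.2-4, 1.2-4, -10.9-4] = [-14.200,-2.800,-14.900]
hi = A.hi+B.hi = [1.3+4, 10.3+4, 1+4] = [5.300,14.300,5.000]
diag = √(19.5²+17.1²+19.9²) = √1068.67 = 32.691

min=[-14.200,-2.800,-14.900] max=[5.300,14.300,5.000] diag=32.691


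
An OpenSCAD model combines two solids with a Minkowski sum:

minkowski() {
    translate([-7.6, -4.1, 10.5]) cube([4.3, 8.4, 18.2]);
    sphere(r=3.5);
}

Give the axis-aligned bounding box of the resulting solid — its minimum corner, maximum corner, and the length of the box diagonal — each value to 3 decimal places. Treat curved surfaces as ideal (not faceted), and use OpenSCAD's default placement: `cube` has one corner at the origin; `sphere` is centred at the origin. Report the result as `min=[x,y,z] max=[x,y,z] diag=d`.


A = translate([-7.6, -4.1, 10.5]) cube([4.3, 8.4, 18.2]) → bbox [-7.6,-4.1,10.5] .. [-3.3,4.3,28.7]
B = sphere(r=3.5) → bbox [-3.5,-3.5,-3.5] .. [3.5,3.5,3.5]
lo = A.lo+B.lo = [-7.6-3.5, -4.1-3.5, 10.5-3.5] = [-11.100,-7.600,7.000]
hi = A.hi+B.hi = [-3.3+3.5, 4.3+3.5, 28.7+3.5] = [0.200,7.800,32.200]
diag = √(11.3²+15.4²+25.2²) = √999.89 = 31.621

min=[-11.100,-7.600,7.000] max=[0.200,7.800,32.200] diag=31.621


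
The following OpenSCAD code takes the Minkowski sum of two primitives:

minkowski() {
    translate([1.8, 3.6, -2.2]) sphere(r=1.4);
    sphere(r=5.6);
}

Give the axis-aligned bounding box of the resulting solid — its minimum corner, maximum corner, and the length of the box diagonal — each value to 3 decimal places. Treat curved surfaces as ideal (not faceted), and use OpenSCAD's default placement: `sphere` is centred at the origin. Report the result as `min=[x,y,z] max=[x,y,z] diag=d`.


A = translate([1.8, 3.6, -2.2]) sphere(r=1.4) → bbox [0.4,2.2,-3.6] .. [3.2,5,-0.8]
B = sphere(r=5.6) → bbox [-5.6,-5.6,-5.6] .. [5.6,5.6,5.6]
lo = A.lo+B.lo = [0.4-5.6, 2.2-5.6, -3.6-5.6] = [-5.200,-3.400,-9.200]
hi = A.hi+B.hi = [3.2+5.6, 5+5.6, -0.8+5.6] = [8.800,10.600,4.800]
diag = √(14²+14²+14²) = √588 = 24.249

min=[-5.200,-3.400,-9.200] max=[8.800,10.600,4.800] diag=24.249


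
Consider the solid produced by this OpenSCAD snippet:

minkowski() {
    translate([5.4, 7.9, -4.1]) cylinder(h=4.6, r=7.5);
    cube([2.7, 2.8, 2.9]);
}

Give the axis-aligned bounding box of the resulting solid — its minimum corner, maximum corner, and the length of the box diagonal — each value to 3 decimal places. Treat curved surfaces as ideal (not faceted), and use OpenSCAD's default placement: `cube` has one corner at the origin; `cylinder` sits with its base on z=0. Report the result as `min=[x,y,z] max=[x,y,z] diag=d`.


min=[-2.100,0.400,-4.100] max=[15.600,18.200,3.400] diag=26.199

A = translate([5.4, 7.9, -4.1]) cylinder(h=4.6, r=7.5) → bbox [-2.1,0.4,-4.1] .. [12.9,15.4,0.5]
B = cube([2.7, 2.8, 2.9]) → bbox [0,0,0] .. [2.7,2.8,2.9]
lo = A.lo+B.lo = [-2.1+0, 0.4+0, -4.1+0] = [-2.100,0.400,-4.100]
hi = A.hi+B.hi = [12.9+2.7, 15.4+2.8, 0.5+2.9] = [15.600,18.200,3.400]
diag = √(17.7²+17.8²+7.5²) = √686.38 = 26.199


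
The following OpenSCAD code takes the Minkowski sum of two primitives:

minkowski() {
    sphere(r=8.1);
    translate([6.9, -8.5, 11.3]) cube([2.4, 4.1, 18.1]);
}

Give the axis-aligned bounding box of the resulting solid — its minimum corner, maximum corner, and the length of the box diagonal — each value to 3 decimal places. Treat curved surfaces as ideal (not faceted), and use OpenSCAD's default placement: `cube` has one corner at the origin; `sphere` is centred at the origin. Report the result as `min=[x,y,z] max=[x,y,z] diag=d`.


min=[-1.200,-16.600,3.200] max=[17.400,3.700,37.500] diag=43.983

A = translate([6.9, -8.5, 11.3]) cube([2.4, 4.1, 18.1]) → bbox [6.9,-8.5,11.3] .. [9.3,-4.4,29.4]
B = sphere(r=8.1) → bbox [-8.1,-8.1,-8.1] .. [8.1,8.1,8.1]
lo = A.lo+B.lo = [6.9-8.1, -8.5-8.1, 11.3-8.1] = [-1.200,-16.600,3.200]
hi = A.hi+B.hi = [9.3+8.1, -4.4+8.1, 29.4+8.1] = [17.400,3.700,37.500]
diag = √(18.6²+20.3²+34.3²) = √1934.54 = 43.983


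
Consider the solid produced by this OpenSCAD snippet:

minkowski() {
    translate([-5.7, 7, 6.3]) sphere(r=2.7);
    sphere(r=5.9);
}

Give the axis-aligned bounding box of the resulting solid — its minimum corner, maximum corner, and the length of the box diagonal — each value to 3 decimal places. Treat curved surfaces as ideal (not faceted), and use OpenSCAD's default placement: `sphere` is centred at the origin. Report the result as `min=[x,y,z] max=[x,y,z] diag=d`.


min=[-14.300,-1.600,-2.300] max=[2.900,15.600,14.900] diag=29.791

A = translate([-5.7, 7, 6.3]) sphere(r=2.7) → bbox [-8.4,4.3,3.6] .. [-3,9.7,9]
B = sphere(r=5.9) → bbox [-5.9,-5.9,-5.9] .. [5.9,5.9,5.9]
lo = A.lo+B.lo = [-8.4-5.9, 4.3-5.9, 3.6-5.9] = [-14.300,-1.600,-2.300]
hi = A.hi+B.hi = [-3+5.9, 9.7+5.9, 9+5.9] = [2.900,15.600,14.900]
diag = √(17.2²+17.2²+17.2²) = √887.52 = 29.791


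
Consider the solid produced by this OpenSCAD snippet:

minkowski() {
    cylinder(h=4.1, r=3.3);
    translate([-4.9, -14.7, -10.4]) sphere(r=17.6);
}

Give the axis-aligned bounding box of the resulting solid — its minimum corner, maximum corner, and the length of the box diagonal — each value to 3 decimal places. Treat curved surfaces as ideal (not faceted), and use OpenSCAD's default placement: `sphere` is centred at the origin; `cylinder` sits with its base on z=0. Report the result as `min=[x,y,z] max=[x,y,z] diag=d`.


A = translate([-4.9, -14.7, -10.4]) sphere(r=17.6) → bbox [-22.5,-32.3,-28] .. [12.7,2.9,7.2]
B = cylinder(h=4.1, r=3.3) → bbox [-3.3,-3.3,0] .. [3.3,3.3,4.1]
lo = A.lo+B.lo = [-22.5-3.3, -32.3-3.3, -28+0] = [-25.800,-35.600,-28.000]
hi = A.hi+B.hi = [12.7+3.3, 2.9+3.3, 7.2+4.1] = [16.000,6.200,11.300]
diag = √(41.8²+41.8²+39.3²) = √5038.97 = 70.986

min=[-25.800,-35.600,-28.000] max=[16.000,6.200,11.300] diag=70.986


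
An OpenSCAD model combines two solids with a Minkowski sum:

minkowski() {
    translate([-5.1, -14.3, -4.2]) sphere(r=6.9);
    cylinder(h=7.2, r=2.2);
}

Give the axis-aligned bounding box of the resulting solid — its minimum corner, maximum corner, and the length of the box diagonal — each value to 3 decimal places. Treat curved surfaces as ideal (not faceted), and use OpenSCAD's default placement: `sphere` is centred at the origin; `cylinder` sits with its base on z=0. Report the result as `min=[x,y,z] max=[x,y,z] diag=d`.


A = translate([-5.1, -14.3, -4.2]) sphere(r=6.9) → bbox [-12,-21.2,-11.1] .. [1.8,-7.4,2.7]
B = cylinder(h=7.2, r=2.2) → bbox [-2.2,-2.2,0] .. [2.2,2.2,7.2]
lo = A.lo+B.lo = [-12-2.2, -21.2-2.2, -11.1+0] = [-14.200,-23.400,-11.100]
hi = A.hi+B.hi = [1.8+2.2, -7.4+2.2, 2.7+7.2] = [4.000,-5.200,9.900]
diag = √(18.2²+18.2²+21²) = √1103.48 = 33.219

min=[-14.200,-23.400,-11.100] max=[4.000,-5.200,9.900] diag=33.219


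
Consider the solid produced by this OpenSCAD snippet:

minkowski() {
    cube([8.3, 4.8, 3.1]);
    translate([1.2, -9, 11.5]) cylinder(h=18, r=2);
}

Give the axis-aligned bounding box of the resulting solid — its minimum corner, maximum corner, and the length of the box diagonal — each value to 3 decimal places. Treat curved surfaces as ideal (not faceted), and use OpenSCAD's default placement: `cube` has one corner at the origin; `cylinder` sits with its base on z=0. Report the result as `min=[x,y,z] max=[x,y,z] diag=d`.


A = translate([1.2, -9, 11.5]) cylinder(h=18, r=2) → bbox [-0.8,-11,11.5] .. [3.2,-7,29.5]
B = cube([8.3, 4.8, 3.1]) → bbox [0,0,0] .. [8.3,4.8,3.1]
lo = A.lo+B.lo = [-0.8+0, -11+0, 11.5+0] = [-0.800,-11.000,11.500]
hi = A.hi+B.hi = [3.2+8.3, -7+4.8, 29.5+3.1] = [11.500,-2.200,32.600]
diag = √(12.3²+8.8²+21.1²) = √673.94 = 25.960

min=[-0.800,-11.000,11.500] max=[11.500,-2.200,32.600] diag=25.960


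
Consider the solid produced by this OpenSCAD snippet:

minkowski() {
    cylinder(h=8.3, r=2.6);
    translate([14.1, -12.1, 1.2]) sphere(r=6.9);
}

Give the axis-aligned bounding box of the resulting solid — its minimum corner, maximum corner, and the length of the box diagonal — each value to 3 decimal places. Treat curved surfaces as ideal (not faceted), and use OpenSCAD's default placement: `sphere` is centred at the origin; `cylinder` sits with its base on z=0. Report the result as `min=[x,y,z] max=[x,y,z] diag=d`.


min=[4.600,-21.600,-5.700] max=[23.600,-2.600,16.400] diag=34.791

A = translate([14.1, -12.1, 1.2]) sphere(r=6.9) → bbox [7.2,-19,-5.7] .. [21,-5.2,8.1]
B = cylinder(h=8.3, r=2.6) → bbox [-2.6,-2.6,0] .. [2.6,2.6,8.3]
lo = A.lo+B.lo = [7.2-2.6, -19-2.6, -5.7+0] = [4.600,-21.600,-5.700]
hi = A.hi+B.hi = [21+2.6, -5.2+2.6, 8.1+8.3] = [23.600,-2.600,16.400]
diag = √(19²+19²+22.1²) = √1210.41 = 34.791


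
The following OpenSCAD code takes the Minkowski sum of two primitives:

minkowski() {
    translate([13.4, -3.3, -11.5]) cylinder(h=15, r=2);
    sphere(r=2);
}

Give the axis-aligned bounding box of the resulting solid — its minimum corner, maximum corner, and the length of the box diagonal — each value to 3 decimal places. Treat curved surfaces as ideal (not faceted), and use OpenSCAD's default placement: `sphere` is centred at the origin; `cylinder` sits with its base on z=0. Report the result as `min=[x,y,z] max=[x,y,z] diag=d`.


min=[9.400,-7.300,-13.500] max=[17.400,0.700,5.500] diag=22.113

A = translate([13.4, -3.3, -11.5]) cylinder(h=15, r=2) → bbox [11.4,-5.3,-11.5] .. [15.4,-1.3,3.5]
B = sphere(r=2) → bbox [-2,-2,-2] .. [2,2,2]
lo = A.lo+B.lo = [11.4-2, -5.3-2, -11.5-2] = [9.400,-7.300,-13.500]
hi = A.hi+B.hi = [15.4+2, -1.3+2, 3.5+2] = [17.400,0.700,5.500]
diag = √(8²+8²+19²) = √489 = 22.113


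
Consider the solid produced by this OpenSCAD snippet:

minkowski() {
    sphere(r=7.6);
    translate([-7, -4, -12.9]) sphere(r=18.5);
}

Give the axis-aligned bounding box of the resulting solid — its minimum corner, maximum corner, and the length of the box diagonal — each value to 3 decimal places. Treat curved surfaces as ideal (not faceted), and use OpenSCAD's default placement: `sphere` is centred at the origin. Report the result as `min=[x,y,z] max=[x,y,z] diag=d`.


A = translate([-7, -4, -12.9]) sphere(r=18.5) → bbox [-25.5,-22.5,-31.4] .. [11.5,14.5,5.6]
B = sphere(r=7.6) → bbox [-7.6,-7.6,-7.6] .. [7.6,7.6,7.6]
lo = A.lo+B.lo = [-25.5-7.6, -22.5-7.6, -31.4-7.6] = [-33.100,-30.100,-39.000]
hi = A.hi+B.hi = [11.5+7.6, 14.5+7.6, 5.6+7.6] = [19.100,22.100,13.200]
diag = √(52.2²+52.2²+52.2²) = √8174.52 = 90.413

min=[-33.100,-30.100,-39.000] max=[19.100,22.100,13.200] diag=90.413


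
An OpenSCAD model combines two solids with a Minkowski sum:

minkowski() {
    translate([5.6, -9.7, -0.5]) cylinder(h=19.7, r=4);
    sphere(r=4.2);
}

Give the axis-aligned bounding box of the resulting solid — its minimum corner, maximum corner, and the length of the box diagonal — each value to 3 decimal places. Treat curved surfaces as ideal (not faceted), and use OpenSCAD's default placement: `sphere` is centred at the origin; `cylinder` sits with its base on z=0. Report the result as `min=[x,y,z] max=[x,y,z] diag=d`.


A = translate([5.6, -9.7, -0.5]) cylinder(h=19.7, r=4) → bbox [1.6,-13.7,-0.5] .. [9.6,-5.7,19.2]
B = sphere(r=4.2) → bbox [-4.2,-4.2,-4.2] .. [4.2,4.2,4.2]
lo = A.lo+B.lo = [1.6-4.2, -13.7-4.2, -0.5-4.2] = [-2.600,-17.900,-4.700]
hi = A.hi+B.hi = [9.6+4.2, -5.7+4.2, 19.2+4.2] = [13.800,-1.500,23.400]
diag = √(16.4²+16.4²+28.1²) = √1327.53 = 36.435

min=[-2.600,-17.900,-4.700] max=[13.800,-1.500,23.400] diag=36.435


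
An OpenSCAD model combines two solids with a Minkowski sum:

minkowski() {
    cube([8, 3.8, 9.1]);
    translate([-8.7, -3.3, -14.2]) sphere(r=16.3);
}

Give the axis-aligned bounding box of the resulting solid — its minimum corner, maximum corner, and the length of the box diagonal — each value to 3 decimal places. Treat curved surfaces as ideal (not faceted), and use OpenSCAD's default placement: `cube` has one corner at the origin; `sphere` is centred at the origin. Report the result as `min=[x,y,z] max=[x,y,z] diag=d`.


A = translate([-8.7, -3.3, -14.2]) sphere(r=16.3) → bbox [-25,-19.6,-30.5] .. [7.6,13,2.1]
B = cube([8, 3.8, 9.1]) → bbox [0,0,0] .. [8,3.8,9.1]
lo = A.lo+B.lo = [-25+0, -19.6+0, -30.5+0] = [-25.000,-19.600,-30.500]
hi = A.hi+B.hi = [7.6+8, 13+3.8, 2.1+9.1] = [15.600,16.800,11.200]
diag = √(40.6²+36.4²+41.7²) = √4712.21 = 68.646

min=[-25.000,-19.600,-30.500] max=[15.600,16.800,11.200] diag=68.646


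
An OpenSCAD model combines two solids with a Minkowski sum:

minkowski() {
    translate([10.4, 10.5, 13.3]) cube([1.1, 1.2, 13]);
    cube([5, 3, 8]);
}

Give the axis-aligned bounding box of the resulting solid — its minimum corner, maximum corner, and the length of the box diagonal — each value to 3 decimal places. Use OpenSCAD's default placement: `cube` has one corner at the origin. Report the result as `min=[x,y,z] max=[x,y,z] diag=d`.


min=[10.400,10.500,13.300] max=[16.500,14.700,34.300] diag=22.268

A = translate([10.4, 10.5, 13.3]) cube([1.1, 1.2, 13]) → bbox [10.4,10.5,13.3] .. [11.5,11.7,26.3]
B = cube([5, 3, 8]) → bbox [0,0,0] .. [5,3,8]
lo = A.lo+B.lo = [10.4+0, 10.5+0, 13.3+0] = [10.400,10.500,13.300]
hi = A.hi+B.hi = [11.5+5, 11.7+3, 26.3+8] = [16.500,14.700,34.300]
diag = √(6.1²+4.2²+21²) = √495.85 = 22.268


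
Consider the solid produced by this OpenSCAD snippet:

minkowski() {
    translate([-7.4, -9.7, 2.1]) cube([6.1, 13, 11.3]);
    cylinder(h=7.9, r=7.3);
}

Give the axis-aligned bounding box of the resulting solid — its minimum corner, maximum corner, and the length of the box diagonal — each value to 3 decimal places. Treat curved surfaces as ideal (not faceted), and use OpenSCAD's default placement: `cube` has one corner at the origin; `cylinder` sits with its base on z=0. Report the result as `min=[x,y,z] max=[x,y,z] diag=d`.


A = translate([-7.4, -9.7, 2.1]) cube([6.1, 13, 11.3]) → bbox [-7.4,-9.7,2.1] .. [-1.3,3.3,13.4]
B = cylinder(h=7.9, r=7.3) → bbox [-7.3,-7.3,0] .. [7.3,7.3,7.9]
lo = A.lo+B.lo = [-7.4-7.3, -9.7-7.3, 2.1+0] = [-14.700,-17.000,2.100]
hi = A.hi+B.hi = [-1.3+7.3, 3.3+7.3, 13.4+7.9] = [6.000,10.600,21.300]
diag = √(20.7²+27.6²+19.2²) = √1558.89 = 39.483

min=[-14.700,-17.000,2.100] max=[6.000,10.600,21.300] diag=39.483
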